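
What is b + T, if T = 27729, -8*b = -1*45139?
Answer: 266971/8 ≈ 33371.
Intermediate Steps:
b = 45139/8 (b = -(-1)*45139/8 = -⅛*(-45139) = 45139/8 ≈ 5642.4)
b + T = 45139/8 + 27729 = 266971/8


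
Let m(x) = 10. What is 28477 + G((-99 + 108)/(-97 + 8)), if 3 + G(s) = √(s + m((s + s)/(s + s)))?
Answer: 28474 + √78409/89 ≈ 28477.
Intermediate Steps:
G(s) = -3 + √(10 + s) (G(s) = -3 + √(s + 10) = -3 + √(10 + s))
28477 + G((-99 + 108)/(-97 + 8)) = 28477 + (-3 + √(10 + (-99 + 108)/(-97 + 8))) = 28477 + (-3 + √(10 + 9/(-89))) = 28477 + (-3 + √(10 + 9*(-1/89))) = 28477 + (-3 + √(10 - 9/89)) = 28477 + (-3 + √(881/89)) = 28477 + (-3 + √78409/89) = 28474 + √78409/89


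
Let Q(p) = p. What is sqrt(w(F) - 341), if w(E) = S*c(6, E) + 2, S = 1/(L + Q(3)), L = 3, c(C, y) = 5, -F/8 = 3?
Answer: I*sqrt(12174)/6 ≈ 18.389*I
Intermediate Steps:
F = -24 (F = -8*3 = -24)
S = 1/6 (S = 1/(3 + 3) = 1/6 ≈ 0.16667)
w(E) = 17/6 (w(E) = (1/6)*5 + 2 = 5/6 + 2 = 17/6)
sqrt(w(F) - 341) = sqrt(17/6 - 341) = sqrt(-2029/6) = I*sqrt(12174)/6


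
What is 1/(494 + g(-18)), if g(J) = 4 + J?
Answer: 1/480 ≈ 0.0020833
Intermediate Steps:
1/(494 + g(-18)) = 1/(494 + (4 - 18)) = 1/(494 - 14) = 1/480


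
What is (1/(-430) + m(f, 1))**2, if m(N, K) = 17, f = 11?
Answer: 53421481/184900 ≈ 288.92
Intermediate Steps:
(1/(-430) + m(f, 1))**2 = (1/(-430) + 17)**2 = (-1/430 + 17)**2 = (7309/430)**2 = 53421481/184900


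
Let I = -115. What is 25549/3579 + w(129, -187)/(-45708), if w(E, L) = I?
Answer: 389401759/54529644 ≈ 7.1411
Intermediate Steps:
w(E, L) = -115
25549/3579 + w(129, -187)/(-45708) = 25549/3579 - 115/(-45708) = 25549*(1/3579) - 115*(-1/45708) = 25549/3579 + 115/45708 = 389401759/54529644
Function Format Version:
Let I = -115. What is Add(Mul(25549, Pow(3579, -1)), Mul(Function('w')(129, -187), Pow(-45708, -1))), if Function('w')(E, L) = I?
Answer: Rational(389401759, 54529644) ≈ 7.1411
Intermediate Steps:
Function('w')(E, L) = -115
Add(Mul(25549, Pow(3579, -1)), Mul(Function('w')(129, -187), Pow(-45708, -1))) = Add(Mul(25549, Pow(3579, -1)), Mul(-115, Pow(-45708, -1))) = Add(Mul(25549, Rational(1, 3579)), Mul(-115, Rational(-1, 45708))) = Add(Rational(25549, 3579), Rational(115, 45708)) = Rational(389401759, 54529644)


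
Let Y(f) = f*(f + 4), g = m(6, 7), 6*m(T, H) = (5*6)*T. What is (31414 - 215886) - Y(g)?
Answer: -185492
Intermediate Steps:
m(T, H) = 5*T (m(T, H) = ((5*6)*T)/6 = (30*T)/6 = 5*T)
g = 30 (g = 5*6 = 30)
Y(f) = f*(4 + f)
(31414 - 215886) - Y(g) = (31414 - 215886) - 30*(4 + 30) = -184472 - 30*34 = -184472 - 1*1020 = -184472 - 1020 = -185492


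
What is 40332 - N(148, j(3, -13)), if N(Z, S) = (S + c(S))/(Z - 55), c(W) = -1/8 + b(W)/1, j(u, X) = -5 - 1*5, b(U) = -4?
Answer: 30007121/744 ≈ 40332.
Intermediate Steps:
j(u, X) = -10 (j(u, X) = -5 - 5 = -10)
c(W) = -33/8 (c(W) = -1/8 - 4/1 = -1*1/8 - 4*1 = -1/8 - 4 = -33/8)
N(Z, S) = (-33/8 + S)/(-55 + Z) (N(Z, S) = (S - 33/8)/(Z - 55) = (-33/8 + S)/(-55 + Z))
40332 - N(148, j(3, -13)) = 40332 - (-33/8 - 10)/(-55 + 148) = 40332 - (-113)/(93*8) = 40332 - 1*(-113/744) = 40332 + 113/744 = 30007121/744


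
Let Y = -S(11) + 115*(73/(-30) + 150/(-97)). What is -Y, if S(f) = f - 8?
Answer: 268109/582 ≈ 460.67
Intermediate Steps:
S(f) = -8 + f
Y = -268109/582 (Y = -(-8 + 11) + 115*(73/(-30) + 150/(-97)) = -1*3 + 115*(73*(-1/30) + 150*(-1/97)) = -3 + 115*(-73/30 - 150/97) = -3 + 115*(-11581/2910) = -3 - 266363/582 = -268109/582 ≈ -460.67)
-Y = -1*(-268109/582) = 268109/582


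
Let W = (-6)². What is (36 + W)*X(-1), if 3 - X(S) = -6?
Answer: 648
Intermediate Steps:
X(S) = 9 (X(S) = 3 - 1*(-6) = 3 + 6 = 9)
W = 36
(36 + W)*X(-1) = (36 + 36)*9 = 72*9 = 648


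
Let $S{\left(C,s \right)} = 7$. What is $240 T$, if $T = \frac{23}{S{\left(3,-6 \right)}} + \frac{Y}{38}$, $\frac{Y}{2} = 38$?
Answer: $\frac{8880}{7} \approx 1268.6$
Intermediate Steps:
$Y = 76$ ($Y = 2 \cdot 38 = 76$)
$T = \frac{37}{7}$ ($T = \frac{23}{7} + \frac{76}{38} = 23 \cdot \frac{1}{7} + 76 \cdot \frac{1}{38} = \frac{23}{7} + 2 = \frac{37}{7} \approx 5.2857$)
$240 T = 240 \cdot \frac{37}{7} = \frac{8880}{7}$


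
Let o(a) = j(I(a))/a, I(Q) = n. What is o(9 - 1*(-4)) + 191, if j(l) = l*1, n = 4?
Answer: 2487/13 ≈ 191.31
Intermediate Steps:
I(Q) = 4
j(l) = l
o(a) = 4/a
o(9 - 1*(-4)) + 191 = 4/(9 - 1*(-4)) + 191 = 4/(9 + 4) + 191 = 4/13 + 191 = 2487/13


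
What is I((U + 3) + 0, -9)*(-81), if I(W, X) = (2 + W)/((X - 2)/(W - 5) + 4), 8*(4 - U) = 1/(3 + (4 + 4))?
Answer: 11212425/23584 ≈ 475.42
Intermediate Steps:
U = 351/88 (U = 4 - 1/(8*(3 + (4 + 4))) = 4 - 1/(8*(3 + 8)) = 4 - ⅛/11 = 4 - ⅛*1/11 = 4 - 1/88 = 351/88 ≈ 3.9886)
I(W, X) = (2 + W)/(4 + (-2 + X)/(-5 + W)) (I(W, X) = (2 + W)/((-2 + X)/(-5 + W) + 4) = (2 + W)/(4 + (-2 + X)/(-5 + W)))
I((U + 3) + 0, -9)*(-81) = ((-10 + ((351/88 + 3) + 0)² - 3*((351/88 + 3) + 0))/(-22 - 9 + 4*((351/88 + 3) + 0)))*(-81) = ((-10 + (615/88 + 0)² - 3*(615/88 + 0))/(-22 - 9 + 4*(615/88 + 0)))*(-81) = ((-10 + (615/88)² - 3*615/88)/(-22 - 9 + 4*(615/88)))*(-81) = ((-10 + 378225/7744 - 1845/88)/(-22 - 9 + 615/22))*(-81) = ((138425/7744)/(-67/22))*(-81) = -22/67*138425/7744*(-81) = -138425/23584*(-81) = 11212425/23584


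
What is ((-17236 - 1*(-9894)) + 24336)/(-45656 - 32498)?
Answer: -8497/39077 ≈ -0.21744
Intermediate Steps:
((-17236 - 1*(-9894)) + 24336)/(-45656 - 32498) = ((-17236 + 9894) + 24336)/(-78154) = (-7342 + 24336)*(-1/78154) = 16994*(-1/78154) = -8497/39077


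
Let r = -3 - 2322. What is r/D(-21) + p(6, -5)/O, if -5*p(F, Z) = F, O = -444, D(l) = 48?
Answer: -143367/2960 ≈ -48.435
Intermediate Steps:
r = -2325
p(F, Z) = -F/5
r/D(-21) + p(6, -5)/O = -2325/48 - ⅕*6/(-444) = -2325*1/48 - 6/5*(-1/444) = -775/16 + 1/370 = -143367/2960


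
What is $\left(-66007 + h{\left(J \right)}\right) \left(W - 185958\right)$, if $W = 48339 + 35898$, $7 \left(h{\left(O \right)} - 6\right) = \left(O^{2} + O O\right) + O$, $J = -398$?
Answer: $\frac{14810272437}{7} \approx 2.1158 \cdot 10^{9}$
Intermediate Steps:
$h{\left(O \right)} = 6 + \frac{O}{7} + \frac{2 O^{2}}{7}$ ($h{\left(O \right)} = 6 + \frac{\left(O^{2} + O O\right) + O}{7} = 6 + \frac{\left(O^{2} + O^{2}\right) + O}{7} = 6 + \frac{2 O^{2} + O}{7} = 6 + \frac{O + 2 O^{2}}{7} = 6 + \left(\frac{O}{7} + \frac{2 O^{2}}{7}\right) = 6 + \frac{O}{7} + \frac{2 O^{2}}{7}$)
$W = 84237$
$\left(-66007 + h{\left(J \right)}\right) \left(W - 185958\right) = \left(-66007 + \left(6 + \frac{1}{7} \left(-398\right) + \frac{2 \left(-398\right)^{2}}{7}\right)\right) \left(84237 - 185958\right) = \left(-66007 + \left(6 - \frac{398}{7} + \frac{2}{7} \cdot 158404\right)\right) \left(-101721\right) = \left(-66007 + \left(6 - \frac{398}{7} + \frac{316808}{7}\right)\right) \left(-101721\right) = \left(-66007 + \frac{316452}{7}\right) \left(-101721\right) = \left(- \frac{145597}{7}\right) \left(-101721\right) = \frac{14810272437}{7}$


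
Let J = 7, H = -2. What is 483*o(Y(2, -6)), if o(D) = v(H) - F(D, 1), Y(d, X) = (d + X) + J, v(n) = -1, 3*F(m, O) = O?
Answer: -644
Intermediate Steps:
F(m, O) = O/3
Y(d, X) = 7 + X + d (Y(d, X) = (d + X) + 7 = (X + d) + 7 = 7 + X + d)
o(D) = -4/3 (o(D) = -1 - 1/3 = -1 - 1*⅓ = -1 - ⅓ = -4/3)
483*o(Y(2, -6)) = 483*(-4/3) = -644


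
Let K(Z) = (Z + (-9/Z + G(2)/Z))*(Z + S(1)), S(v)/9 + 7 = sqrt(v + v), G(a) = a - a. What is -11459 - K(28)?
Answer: -41961/4 - 6975*sqrt(2)/28 ≈ -10843.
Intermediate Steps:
G(a) = 0
S(v) = -63 + 9*sqrt(2)*sqrt(v) (S(v) = -63 + 9*sqrt(v + v) = -63 + 9*sqrt(2*v) = -63 + 9*(sqrt(2)*sqrt(v)) = -63 + 9*sqrt(2)*sqrt(v))
K(Z) = (Z - 9/Z)*(-63 + Z + 9*sqrt(2)) (K(Z) = (Z + (-9/Z + 0/Z))*(Z + (-63 + 9*sqrt(2)*sqrt(1))) = (Z + (-9/Z + 0))*(Z + (-63 + 9*sqrt(2)*1)) = (Z - 9/Z)*(Z + (-63 + 9*sqrt(2))) = (Z - 9/Z)*(-63 + Z + 9*sqrt(2)))
-11459 - K(28) = -11459 - (567 - 81*sqrt(2) - 1*28*(9 - 1*28**2 + 9*28*(7 - sqrt(2))))/28 = -11459 - (567 - 81*sqrt(2) - 1*28*(9 - 1*784 + (1764 - 252*sqrt(2))))/28 = -11459 - (567 - 81*sqrt(2) - 1*28*(9 - 784 + (1764 - 252*sqrt(2))))/28 = -11459 - (567 - 81*sqrt(2) - 1*28*(989 - 252*sqrt(2)))/28 = -11459 - (567 - 81*sqrt(2) + (-27692 + 7056*sqrt(2)))/28 = -11459 - (-27125 + 6975*sqrt(2))/28 = -11459 - (-3875/4 + 6975*sqrt(2)/28) = -11459 + (3875/4 - 6975*sqrt(2)/28) = -41961/4 - 6975*sqrt(2)/28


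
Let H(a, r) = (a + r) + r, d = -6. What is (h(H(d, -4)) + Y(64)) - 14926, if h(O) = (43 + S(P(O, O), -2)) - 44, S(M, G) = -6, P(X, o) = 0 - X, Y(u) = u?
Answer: -14869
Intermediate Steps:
P(X, o) = -X
H(a, r) = a + 2*r
h(O) = -7 (h(O) = (43 - 6) - 44 = 37 - 44 = -7)
(h(H(d, -4)) + Y(64)) - 14926 = (-7 + 64) - 14926 = 57 - 14926 = -14869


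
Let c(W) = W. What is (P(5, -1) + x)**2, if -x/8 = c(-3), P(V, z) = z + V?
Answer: 784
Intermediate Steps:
P(V, z) = V + z
x = 24 (x = -8*(-3) = 24)
(P(5, -1) + x)**2 = ((5 - 1) + 24)**2 = (4 + 24)**2 = 28**2 = 784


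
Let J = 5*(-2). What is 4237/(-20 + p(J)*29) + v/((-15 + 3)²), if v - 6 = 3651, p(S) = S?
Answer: 87257/7440 ≈ 11.728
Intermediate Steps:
J = -10
v = 3657 (v = 6 + 3651 = 3657)
4237/(-20 + p(J)*29) + v/((-15 + 3)²) = 4237/(-20 - 10*29) + 3657/((-15 + 3)²) = 4237/(-20 - 290) + 3657/((-12)²) = 4237/(-310) + 3657/144 = 4237*(-1/310) + 3657*(1/144) = -4237/310 + 1219/48 = 87257/7440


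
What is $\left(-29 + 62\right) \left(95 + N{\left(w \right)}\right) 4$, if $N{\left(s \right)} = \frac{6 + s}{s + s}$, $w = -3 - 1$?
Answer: $12507$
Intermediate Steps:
$w = -4$ ($w = -3 - 1 = -4$)
$N{\left(s \right)} = \frac{6 + s}{2 s}$
$\left(-29 + 62\right) \left(95 + N{\left(w \right)}\right) 4 = \left(-29 + 62\right) \left(95 + \frac{6 - 4}{2 \left(-4\right)}\right) 4 = 33 \left(95 + \frac{1}{2} \left(- \frac{1}{4}\right) 2\right) 4 = 33 \left(95 - \frac{1}{4}\right) 4 = 33 \cdot \frac{379}{4} \cdot 4 = \frac{12507}{4} \cdot 4 = 12507$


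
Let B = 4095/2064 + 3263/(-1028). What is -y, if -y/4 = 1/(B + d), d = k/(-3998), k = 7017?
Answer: -1413820736/1041010505 ≈ -1.3581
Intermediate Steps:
B = -210431/176816 (B = 4095*(1/2064) + 3263*(-1/1028) = 1365/688 - 3263/1028 = -210431/176816 ≈ -1.1901)
d = -7017/3998 (d = 7017/(-3998) = 7017*(-1/3998) = -7017/3998 ≈ -1.7551)
y = 1413820736/1041010505 (y = -4/(-210431/176816 - 7017/3998) = -4/(-1041010505/353455184) = -4*(-353455184/1041010505) = 1413820736/1041010505 ≈ 1.3581)
-y = -1*1413820736/1041010505 = -1413820736/1041010505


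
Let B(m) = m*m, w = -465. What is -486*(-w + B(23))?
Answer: -483084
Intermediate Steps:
B(m) = m²
-486*(-w + B(23)) = -486*(-1*(-465) + 23²) = -486*(465 + 529) = -486*994 = -483084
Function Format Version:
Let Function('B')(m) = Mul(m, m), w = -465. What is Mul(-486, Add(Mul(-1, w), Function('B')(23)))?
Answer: -483084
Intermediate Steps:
Function('B')(m) = Pow(m, 2)
Mul(-486, Add(Mul(-1, w), Function('B')(23))) = Mul(-486, Add(Mul(-1, -465), Pow(23, 2))) = Mul(-486, Add(465, 529)) = Mul(-486, 994) = -483084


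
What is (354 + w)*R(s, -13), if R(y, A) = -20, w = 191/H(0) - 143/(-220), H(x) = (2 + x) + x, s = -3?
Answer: -9003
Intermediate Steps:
H(x) = 2 + 2*x
w = 1923/20 (w = 191/(2 + 2*0) - 143/(-220) = 191/(2 + 0) - 143*(-1/220) = 191/2 + 13/20 = 1923/20 ≈ 96.150)
(354 + w)*R(s, -13) = (354 + 1923/20)*(-20) = (9003/20)*(-20) = -9003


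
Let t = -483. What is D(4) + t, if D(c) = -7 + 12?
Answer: -478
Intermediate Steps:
D(c) = 5
D(4) + t = 5 - 483 = -478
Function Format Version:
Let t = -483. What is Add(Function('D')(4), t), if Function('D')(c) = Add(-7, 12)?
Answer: -478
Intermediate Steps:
Function('D')(c) = 5
Add(Function('D')(4), t) = Add(5, -483) = -478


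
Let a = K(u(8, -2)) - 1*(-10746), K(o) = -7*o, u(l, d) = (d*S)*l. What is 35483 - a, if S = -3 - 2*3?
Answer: 25745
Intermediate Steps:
S = -9 (S = -3 - 6 = -9)
u(l, d) = -9*d*l (u(l, d) = (d*(-9))*l = (-9*d)*l = -9*d*l)
a = 9738 (a = -(-63)*(-2)*8 - 1*(-10746) = -7*144 + 10746 = -1008 + 10746 = 9738)
35483 - a = 35483 - 1*9738 = 35483 - 9738 = 25745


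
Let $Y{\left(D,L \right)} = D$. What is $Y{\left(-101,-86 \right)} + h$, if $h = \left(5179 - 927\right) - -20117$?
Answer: $24268$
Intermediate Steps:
$h = 24369$ ($h = \left(5179 - 927\right) + 20117 = 4252 + 20117 = 24369$)
$Y{\left(-101,-86 \right)} + h = -101 + 24369 = 24268$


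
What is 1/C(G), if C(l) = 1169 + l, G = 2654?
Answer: 1/3823 ≈ 0.00026157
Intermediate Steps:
1/C(G) = 1/(1169 + 2654) = 1/3823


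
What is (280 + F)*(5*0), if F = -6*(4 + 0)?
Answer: 0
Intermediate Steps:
F = -24 (F = -6*4 = -24)
(280 + F)*(5*0) = (280 - 24)*(5*0) = 256*0 = 0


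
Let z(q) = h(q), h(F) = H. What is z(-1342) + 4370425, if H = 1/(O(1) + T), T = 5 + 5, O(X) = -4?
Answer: 26222551/6 ≈ 4.3704e+6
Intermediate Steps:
T = 10
H = 1/6 (H = 1/(-4 + 10) = 1/6 ≈ 0.16667)
h(F) = 1/6
z(q) = 1/6
z(-1342) + 4370425 = 1/6 + 4370425 = 26222551/6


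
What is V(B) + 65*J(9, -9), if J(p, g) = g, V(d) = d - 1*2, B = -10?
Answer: -597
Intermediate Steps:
V(d) = -2 + d (V(d) = d - 2 = -2 + d)
V(B) + 65*J(9, -9) = (-2 - 10) + 65*(-9) = -12 - 585 = -597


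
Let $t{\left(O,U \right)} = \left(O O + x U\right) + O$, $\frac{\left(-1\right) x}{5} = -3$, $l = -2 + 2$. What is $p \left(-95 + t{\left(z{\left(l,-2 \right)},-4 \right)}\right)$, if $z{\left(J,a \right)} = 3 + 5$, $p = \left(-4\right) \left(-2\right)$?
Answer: $-664$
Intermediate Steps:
$p = 8$
$l = 0$
$x = 15$ ($x = \left(-5\right) \left(-3\right) = 15$)
$z{\left(J,a \right)} = 8$
$t{\left(O,U \right)} = O + O^{2} + 15 U$ ($t{\left(O,U \right)} = \left(O O + 15 U\right) + O = \left(O^{2} + 15 U\right) + O = O + O^{2} + 15 U$)
$p \left(-95 + t{\left(z{\left(l,-2 \right)},-4 \right)}\right) = 8 \left(-95 + \left(8 + 8^{2} + 15 \left(-4\right)\right)\right) = 8 \left(-95 + \left(8 + 64 - 60\right)\right) = 8 \left(-95 + 12\right) = 8 \left(-83\right) = -664$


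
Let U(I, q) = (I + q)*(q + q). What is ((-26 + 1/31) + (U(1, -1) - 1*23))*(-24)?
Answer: 36432/31 ≈ 1175.2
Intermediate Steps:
U(I, q) = 2*q*(I + q) (U(I, q) = (I + q)*(2*q) = 2*q*(I + q))
((-26 + 1/31) + (U(1, -1) - 1*23))*(-24) = ((-26 + 1/31) + (2*(-1)*(1 - 1) - 1*23))*(-24) = ((-26 + 1/31) + (2*(-1)*0 - 23))*(-24) = (-805/31 + (0 - 23))*(-24) = (-805/31 - 23)*(-24) = -1518/31*(-24) = 36432/31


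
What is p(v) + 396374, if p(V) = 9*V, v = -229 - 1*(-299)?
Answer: 397004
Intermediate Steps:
v = 70 (v = -229 + 299 = 70)
p(v) + 396374 = 9*70 + 396374 = 630 + 396374 = 397004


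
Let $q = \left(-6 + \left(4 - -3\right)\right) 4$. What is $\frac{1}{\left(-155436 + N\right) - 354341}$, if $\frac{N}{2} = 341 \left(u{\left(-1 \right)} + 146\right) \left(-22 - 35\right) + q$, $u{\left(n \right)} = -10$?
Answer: $- \frac{1}{5796633} \approx -1.7251 \cdot 10^{-7}$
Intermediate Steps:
$q = 4$ ($q = \left(-6 + \left(4 + 3\right)\right) 4 = \left(-6 + 7\right) 4 = 1 \cdot 4 = 4$)
$N = -5286856$ ($N = 2 \left(341 \left(-10 + 146\right) \left(-22 - 35\right) + 4\right) = 2 \left(341 \cdot 136 \left(-57\right) + 4\right) = 2 \left(341 \left(-7752\right) + 4\right) = 2 \left(-2643432 + 4\right) = 2 \left(-2643428\right) = -5286856$)
$\frac{1}{\left(-155436 + N\right) - 354341} = \frac{1}{\left(-155436 - 5286856\right) - 354341} = \frac{1}{-5442292 - 354341} = \frac{1}{-5796633} = - \frac{1}{5796633}$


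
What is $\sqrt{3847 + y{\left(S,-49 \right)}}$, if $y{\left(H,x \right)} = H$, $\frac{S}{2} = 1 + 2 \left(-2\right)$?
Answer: $\sqrt{3841} \approx 61.976$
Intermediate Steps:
$S = -6$ ($S = 2 \left(1 + 2 \left(-2\right)\right) = 2 \left(1 - 4\right) = 2 \left(-3\right) = -6$)
$\sqrt{3847 + y{\left(S,-49 \right)}} = \sqrt{3847 - 6} = \sqrt{3841}$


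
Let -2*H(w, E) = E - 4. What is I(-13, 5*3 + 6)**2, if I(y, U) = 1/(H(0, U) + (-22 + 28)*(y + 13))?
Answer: 4/289 ≈ 0.013841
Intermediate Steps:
H(w, E) = 2 - E/2 (H(w, E) = -(E - 4)/2 = -(-4 + E)/2 = 2 - E/2)
I(y, U) = 1/(80 + 6*y - U/2) (I(y, U) = 1/((2 - U/2) + (-22 + 28)*(y + 13)) = 1/((2 - U/2) + 6*(13 + y)) = 1/((2 - U/2) + (78 + 6*y)) = 1/(80 + 6*y - U/2))
I(-13, 5*3 + 6)**2 = (2/(160 - (5*3 + 6) + 12*(-13)))**2 = (2/(160 - (15 + 6) - 156))**2 = (2/(160 - 1*21 - 156))**2 = (2/(160 - 21 - 156))**2 = (2/(-17))**2 = (2*(-1/17))**2 = (-2/17)**2 = 4/289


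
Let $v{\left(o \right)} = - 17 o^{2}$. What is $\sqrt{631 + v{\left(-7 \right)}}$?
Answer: $i \sqrt{202} \approx 14.213 i$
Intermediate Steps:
$\sqrt{631 + v{\left(-7 \right)}} = \sqrt{631 - 17 \left(-7\right)^{2}} = \sqrt{631 - 833} = \sqrt{-202} = i \sqrt{202}$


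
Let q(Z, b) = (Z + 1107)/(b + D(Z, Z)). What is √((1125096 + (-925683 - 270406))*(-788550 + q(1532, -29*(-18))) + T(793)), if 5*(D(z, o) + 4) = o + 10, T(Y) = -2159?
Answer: √238948123224080841/2066 ≈ 2.3660e+5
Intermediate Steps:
D(z, o) = -2 + o/5 (D(z, o) = -4 + (o + 10)/5 = -4 + (10 + o)/5 = -4 + (2 + o/5) = -2 + o/5)
q(Z, b) = (1107 + Z)/(-2 + b + Z/5) (q(Z, b) = (Z + 1107)/(b + (-2 + Z/5)) = (1107 + Z)/(-2 + b + Z/5))
√((1125096 + (-925683 - 270406))*(-788550 + q(1532, -29*(-18))) + T(793)) = √((1125096 + (-925683 - 270406))*(-788550 + 5*(1107 + 1532)/(-10 + 1532 + 5*(-29*(-18)))) - 2159) = √((1125096 - 1196089)*(-788550 + 5*2639/(-10 + 1532 + 5*522)) - 2159) = √(-70993*(-788550 + 5*2639/(-10 + 1532 + 2610)) - 2159) = √(-70993*(-788550 + 5*2639/4132) - 2159) = √(-70993*(-788550 + 5*(1/4132)*2639) - 2159) = √(-70993*(-788550 + 13195/4132) - 2159) = √(-70993*(-3258275405/4132) - 2159) = √(231314745827165/4132 - 2159) = √(231314736906177/4132) = √238948123224080841/2066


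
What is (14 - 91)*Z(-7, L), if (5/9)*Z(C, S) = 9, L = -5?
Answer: -6237/5 ≈ -1247.4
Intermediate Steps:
Z(C, S) = 81/5 (Z(C, S) = (9/5)*9 = 81/5)
(14 - 91)*Z(-7, L) = (14 - 91)*(81/5) = -77*81/5 = -6237/5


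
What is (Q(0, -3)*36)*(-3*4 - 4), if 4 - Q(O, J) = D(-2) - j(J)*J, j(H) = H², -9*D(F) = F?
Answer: 13376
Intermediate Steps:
D(F) = -F/9
Q(O, J) = 34/9 + J³ (Q(O, J) = 4 - (-⅑*(-2) - J²*J) = 4 - (2/9 - J³) = 4 + (-2/9 + J³) = 34/9 + J³)
(Q(0, -3)*36)*(-3*4 - 4) = ((34/9 + (-3)³)*36)*(-3*4 - 4) = ((34/9 - 27)*36)*(-12 - 4) = -209/9*36*(-16) = -836*(-16) = 13376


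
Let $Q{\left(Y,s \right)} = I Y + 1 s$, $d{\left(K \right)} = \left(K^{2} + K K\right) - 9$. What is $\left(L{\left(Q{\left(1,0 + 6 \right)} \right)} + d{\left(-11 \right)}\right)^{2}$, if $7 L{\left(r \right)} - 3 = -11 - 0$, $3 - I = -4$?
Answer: $\frac{2634129}{49} \approx 53758.0$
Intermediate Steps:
$d{\left(K \right)} = -9 + 2 K^{2}$ ($d{\left(K \right)} = \left(K^{2} + K^{2}\right) - 9 = 2 K^{2} - 9 = -9 + 2 K^{2}$)
$I = 7$ ($I = 3 - -4 = 3 + 4 = 7$)
$Q{\left(Y,s \right)} = s + 7 Y$ ($Q{\left(Y,s \right)} = 7 Y + 1 s = 7 Y + s = s + 7 Y$)
$L{\left(r \right)} = - \frac{8}{7}$ ($L{\left(r \right)} = \frac{3}{7} + \frac{-11 - 0}{7} = \frac{3}{7} + \frac{-11 + 0}{7} = \frac{3}{7} + \frac{1}{7} \left(-11\right) = \frac{3}{7} - \frac{11}{7} = - \frac{8}{7}$)
$\left(L{\left(Q{\left(1,0 + 6 \right)} \right)} + d{\left(-11 \right)}\right)^{2} = \left(- \frac{8}{7} - \left(9 - 2 \left(-11\right)^{2}\right)\right)^{2} = \left(- \frac{8}{7} + \left(-9 + 2 \cdot 121\right)\right)^{2} = \left(- \frac{8}{7} + \left(-9 + 242\right)\right)^{2} = \left(- \frac{8}{7} + 233\right)^{2} = \left(\frac{1623}{7}\right)^{2} = \frac{2634129}{49}$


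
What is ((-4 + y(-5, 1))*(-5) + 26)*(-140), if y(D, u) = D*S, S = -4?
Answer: 7560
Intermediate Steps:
y(D, u) = -4*D (y(D, u) = D*(-4) = -4*D)
((-4 + y(-5, 1))*(-5) + 26)*(-140) = ((-4 - 4*(-5))*(-5) + 26)*(-140) = ((-4 + 20)*(-5) + 26)*(-140) = (16*(-5) + 26)*(-140) = (-80 + 26)*(-140) = -54*(-140) = 7560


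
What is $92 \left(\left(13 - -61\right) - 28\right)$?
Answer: $4232$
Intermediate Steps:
$92 \left(\left(13 - -61\right) - 28\right) = 92 \left(\left(13 + 61\right) - 28\right) = 92 \left(74 - 28\right) = 92 \cdot 46 = 4232$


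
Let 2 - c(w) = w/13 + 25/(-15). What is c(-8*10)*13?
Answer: 383/3 ≈ 127.67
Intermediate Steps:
c(w) = 11/3 - w/13 (c(w) = 2 - (w/13 + 25/(-15)) = 2 - (w*(1/13) + 25*(-1/15)) = 2 - (w/13 - 5/3) = 2 - (-5/3 + w/13) = 2 + (5/3 - w/13) = 11/3 - w/13)
c(-8*10)*13 = (11/3 - (-8)*10/13)*13 = (11/3 - 1/13*(-80))*13 = (11/3 + 80/13)*13 = (383/39)*13 = 383/3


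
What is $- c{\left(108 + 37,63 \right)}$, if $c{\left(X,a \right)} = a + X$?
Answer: $-208$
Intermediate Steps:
$c{\left(X,a \right)} = X + a$
$- c{\left(108 + 37,63 \right)} = - (\left(108 + 37\right) + 63) = - (145 + 63) = \left(-1\right) 208 = -208$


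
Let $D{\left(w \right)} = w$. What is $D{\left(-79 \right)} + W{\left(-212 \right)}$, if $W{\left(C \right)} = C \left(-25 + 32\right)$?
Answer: $-1563$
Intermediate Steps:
$W{\left(C \right)} = 7 C$ ($W{\left(C \right)} = C 7 = 7 C$)
$D{\left(-79 \right)} + W{\left(-212 \right)} = -79 + 7 \left(-212\right) = -79 - 1484 = -1563$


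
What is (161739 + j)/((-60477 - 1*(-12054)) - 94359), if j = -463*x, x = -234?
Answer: -90027/47594 ≈ -1.8916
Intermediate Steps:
j = 108342 (j = -463*(-234) = 108342)
(161739 + j)/((-60477 - 1*(-12054)) - 94359) = (161739 + 108342)/((-60477 - 1*(-12054)) - 94359) = 270081/((-60477 + 12054) - 94359) = 270081/(-48423 - 94359) = 270081/(-142782) = 270081*(-1/142782) = -90027/47594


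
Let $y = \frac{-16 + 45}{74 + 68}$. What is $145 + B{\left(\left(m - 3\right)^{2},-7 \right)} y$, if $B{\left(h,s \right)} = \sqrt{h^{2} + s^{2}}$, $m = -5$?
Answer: $145 + \frac{29 \sqrt{4145}}{142} \approx 158.15$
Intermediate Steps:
$y = \frac{29}{142} \approx 0.20423$
$145 + B{\left(\left(m - 3\right)^{2},-7 \right)} y = 145 + \sqrt{\left(\left(-5 - 3\right)^{2}\right)^{2} + \left(-7\right)^{2}} \cdot \frac{29}{142} = 145 + \sqrt{\left(\left(-8\right)^{2}\right)^{2} + 49} \cdot \frac{29}{142} = 145 + \sqrt{64^{2} + 49} \cdot \frac{29}{142} = 145 + \sqrt{4096 + 49} \cdot \frac{29}{142} = 145 + \sqrt{4145} \cdot \frac{29}{142} = 145 + \frac{29 \sqrt{4145}}{142}$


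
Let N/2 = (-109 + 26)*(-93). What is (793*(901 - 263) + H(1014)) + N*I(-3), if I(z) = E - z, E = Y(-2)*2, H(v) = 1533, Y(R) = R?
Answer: 492029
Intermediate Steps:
E = -4 (E = -2*2 = -4)
I(z) = -4 - z
N = 15438 (N = 2*((-109 + 26)*(-93)) = 2*(-83*(-93)) = 2*7719 = 15438)
(793*(901 - 263) + H(1014)) + N*I(-3) = (793*(901 - 263) + 1533) + 15438*(-4 - 1*(-3)) = (793*638 + 1533) + 15438*(-4 + 3) = (505934 + 1533) + 15438*(-1) = 507467 - 15438 = 492029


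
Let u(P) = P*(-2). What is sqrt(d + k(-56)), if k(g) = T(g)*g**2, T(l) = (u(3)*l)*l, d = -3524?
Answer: 10*I*sqrt(590105) ≈ 7681.8*I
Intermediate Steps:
u(P) = -2*P
T(l) = -6*l**2 (T(l) = ((-2*3)*l)*l = (-6*l)*l = -6*l**2)
k(g) = -6*g**4 (k(g) = (-6*g**2)*g**2 = -6*g**4)
sqrt(d + k(-56)) = sqrt(-3524 - 6*(-56)**4) = sqrt(-3524 - 6*9834496) = sqrt(-3524 - 59006976) = sqrt(-59010500) = 10*I*sqrt(590105)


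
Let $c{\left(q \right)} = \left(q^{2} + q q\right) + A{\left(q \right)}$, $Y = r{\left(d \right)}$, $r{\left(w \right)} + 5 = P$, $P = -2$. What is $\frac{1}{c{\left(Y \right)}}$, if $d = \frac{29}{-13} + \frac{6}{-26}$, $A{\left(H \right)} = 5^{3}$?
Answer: $\frac{1}{223} \approx 0.0044843$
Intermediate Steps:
$A{\left(H \right)} = 125$
$d = - \frac{32}{13}$ ($d = 29 \left(- \frac{1}{13}\right) + 6 \left(- \frac{1}{26}\right) = - \frac{29}{13} - \frac{3}{13} = - \frac{32}{13} \approx -2.4615$)
$r{\left(w \right)} = -7$ ($r{\left(w \right)} = -5 - 2 = -7$)
$Y = -7$
$c{\left(q \right)} = 125 + 2 q^{2}$ ($c{\left(q \right)} = \left(q^{2} + q q\right) + 125 = \left(q^{2} + q^{2}\right) + 125 = 2 q^{2} + 125 = 125 + 2 q^{2}$)
$\frac{1}{c{\left(Y \right)}} = \frac{1}{125 + 2 \left(-7\right)^{2}} = \frac{1}{125 + 2 \cdot 49} = \frac{1}{125 + 98} = \frac{1}{223}$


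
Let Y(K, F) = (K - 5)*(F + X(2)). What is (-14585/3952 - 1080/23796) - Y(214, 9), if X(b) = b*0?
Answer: -4923442877/2612272 ≈ -1884.7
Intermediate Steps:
X(b) = 0
Y(K, F) = F*(-5 + K) (Y(K, F) = (K - 5)*(F + 0) = (-5 + K)*F = F*(-5 + K))
(-14585/3952 - 1080/23796) - Y(214, 9) = (-14585/3952 - 1080/23796) - 9*(-5 + 214) = (-14585*1/3952 - 1080*1/23796) - 9*209 = (-14585/3952 - 30/661) - 1*1881 = -9759245/2612272 - 1881 = -4923442877/2612272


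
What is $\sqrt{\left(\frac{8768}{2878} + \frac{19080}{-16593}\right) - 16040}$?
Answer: $\frac{4 i \sqrt{63498275262376629}}{7959109} \approx 126.64 i$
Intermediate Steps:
$\sqrt{\left(\frac{8768}{2878} + \frac{19080}{-16593}\right) - 16040} = \sqrt{\left(8768 \cdot \frac{1}{2878} + 19080 \left(- \frac{1}{16593}\right)\right) - 16040} = \sqrt{\left(\frac{4384}{1439} - \frac{6360}{5531}\right) - 16040} = \sqrt{\frac{15095864}{7959109} - 16040} = \sqrt{- \frac{127649012496}{7959109}} = \frac{4 i \sqrt{63498275262376629}}{7959109}$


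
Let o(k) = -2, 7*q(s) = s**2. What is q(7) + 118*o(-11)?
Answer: -229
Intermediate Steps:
q(s) = s**2/7
q(7) + 118*o(-11) = (1/7)*7**2 + 118*(-2) = (1/7)*49 - 236 = 7 - 236 = -229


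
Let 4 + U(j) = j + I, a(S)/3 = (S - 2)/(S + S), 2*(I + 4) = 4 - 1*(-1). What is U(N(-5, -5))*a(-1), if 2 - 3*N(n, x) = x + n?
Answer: -27/4 ≈ -6.7500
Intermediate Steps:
I = -3/2 (I = -4 + (4 - 1*(-1))/2 = -4 + (4 + 1)/2 = -4 + (½)*5 = -4 + 5/2 = -3/2 ≈ -1.5000)
N(n, x) = ⅔ - n/3 - x/3 (N(n, x) = ⅔ - (x + n)/3 = ⅔ - (n + x)/3 = ⅔ + (-n/3 - x/3) = ⅔ - n/3 - x/3)
a(S) = 3*(-2 + S)/(2*S) (a(S) = 3*((S - 2)/(S + S)) = 3*((-2 + S)/((2*S))) = 3*((-2 + S)*(1/(2*S))) = 3*((-2 + S)/(2*S)) = 3*(-2 + S)/(2*S))
U(j) = -11/2 + j (U(j) = -4 + (j - 3/2) = -4 + (-3/2 + j) = -11/2 + j)
U(N(-5, -5))*a(-1) = (-11/2 + (⅔ - ⅓*(-5) - ⅓*(-5)))*(3/2 - 3/(-1)) = (-11/2 + (⅔ + 5/3 + 5/3))*(3/2 - 3*(-1)) = (-11/2 + 4)*(3/2 + 3) = -3/2*9/2 = -27/4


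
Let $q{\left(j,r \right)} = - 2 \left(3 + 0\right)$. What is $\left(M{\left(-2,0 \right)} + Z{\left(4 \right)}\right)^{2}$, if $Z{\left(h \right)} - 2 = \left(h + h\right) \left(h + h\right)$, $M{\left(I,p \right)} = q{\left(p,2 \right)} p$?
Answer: $4356$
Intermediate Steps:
$q{\left(j,r \right)} = -6$ ($q{\left(j,r \right)} = \left(-2\right) 3 = -6$)
$M{\left(I,p \right)} = - 6 p$
$Z{\left(h \right)} = 2 + 4 h^{2}$ ($Z{\left(h \right)} = 2 + \left(h + h\right) \left(h + h\right) = 2 + 2 h 2 h = 2 + 4 h^{2}$)
$\left(M{\left(-2,0 \right)} + Z{\left(4 \right)}\right)^{2} = \left(\left(-6\right) 0 + \left(2 + 4 \cdot 4^{2}\right)\right)^{2} = \left(0 + \left(2 + 4 \cdot 16\right)\right)^{2} = \left(0 + \left(2 + 64\right)\right)^{2} = \left(0 + 66\right)^{2} = 66^{2} = 4356$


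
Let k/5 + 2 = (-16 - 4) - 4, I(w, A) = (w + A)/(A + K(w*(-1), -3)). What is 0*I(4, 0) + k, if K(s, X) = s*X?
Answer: -130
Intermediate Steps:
K(s, X) = X*s
I(w, A) = (A + w)/(A + 3*w) (I(w, A) = (w + A)/(A - 3*w*(-1)) = (A + w)/(A - (-3)*w) = (A + w)/(A + 3*w))
k = -130 (k = -10 + 5*((-16 - 4) - 4) = -10 + 5*(-20 - 4) = -10 + 5*(-24) = -10 - 120 = -130)
0*I(4, 0) + k = 0*((0 + 4)/(0 + 3*4)) - 130 = 0*(4/(0 + 12)) - 130 = 0*(4/12) - 130 = 0*((1/12)*4) - 130 = 0*(⅓) - 130 = 0 - 130 = -130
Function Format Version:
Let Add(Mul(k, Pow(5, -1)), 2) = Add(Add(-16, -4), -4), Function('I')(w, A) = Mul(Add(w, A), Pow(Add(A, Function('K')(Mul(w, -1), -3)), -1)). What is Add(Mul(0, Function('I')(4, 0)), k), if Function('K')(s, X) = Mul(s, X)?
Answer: -130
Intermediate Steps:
Function('K')(s, X) = Mul(X, s)
Function('I')(w, A) = Mul(Pow(Add(A, Mul(3, w)), -1), Add(A, w)) (Function('I')(w, A) = Mul(Add(w, A), Pow(Add(A, Mul(-3, Mul(w, -1))), -1)) = Mul(Add(A, w), Pow(Add(A, Mul(-3, Mul(-1, w))), -1)) = Mul(Add(A, w), Pow(Add(A, Mul(3, w)), -1)) = Mul(Pow(Add(A, Mul(3, w)), -1), Add(A, w)))
k = -130 (k = Add(-10, Mul(5, Add(Add(-16, -4), -4))) = Add(-10, Mul(5, Add(-20, -4))) = Add(-10, Mul(5, -24)) = Add(-10, -120) = -130)
Add(Mul(0, Function('I')(4, 0)), k) = Add(Mul(0, Mul(Pow(Add(0, Mul(3, 4)), -1), Add(0, 4))), -130) = Add(Mul(0, Mul(Pow(Add(0, 12), -1), 4)), -130) = Add(Mul(0, Mul(Pow(12, -1), 4)), -130) = Add(Mul(0, Mul(Rational(1, 12), 4)), -130) = Add(Mul(0, Rational(1, 3)), -130) = Add(0, -130) = -130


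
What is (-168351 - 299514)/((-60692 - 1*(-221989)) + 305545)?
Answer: -155955/155614 ≈ -1.0022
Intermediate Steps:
(-168351 - 299514)/((-60692 - 1*(-221989)) + 305545) = -467865/((-60692 + 221989) + 305545) = -467865/(161297 + 305545) = -467865/466842 = -467865*1/466842 = -155955/155614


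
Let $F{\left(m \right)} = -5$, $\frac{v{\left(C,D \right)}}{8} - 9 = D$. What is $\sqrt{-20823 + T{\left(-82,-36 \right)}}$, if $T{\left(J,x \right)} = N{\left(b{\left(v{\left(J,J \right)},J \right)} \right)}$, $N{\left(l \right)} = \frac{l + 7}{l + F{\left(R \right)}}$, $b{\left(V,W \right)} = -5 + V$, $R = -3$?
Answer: $\frac{2 i \sqrt{5668795}}{33} \approx 144.3 i$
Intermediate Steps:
$v{\left(C,D \right)} = 72 + 8 D$
$N{\left(l \right)} = \frac{7 + l}{-5 + l}$ ($N{\left(l \right)} = \frac{l + 7}{l - 5} = \frac{7 + l}{-5 + l}$)
$T{\left(J,x \right)} = \frac{74 + 8 J}{62 + 8 J}$ ($T{\left(J,x \right)} = \frac{7 + \left(-5 + \left(72 + 8 J\right)\right)}{-5 + \left(-5 + \left(72 + 8 J\right)\right)} = \frac{7 + \left(67 + 8 J\right)}{-5 + \left(67 + 8 J\right)} = \frac{74 + 8 J}{62 + 8 J}$)
$\sqrt{-20823 + T{\left(-82,-36 \right)}} = \sqrt{-20823 + \frac{37 + 4 \left(-82\right)}{31 + 4 \left(-82\right)}} = \sqrt{-20823 + \frac{37 - 328}{31 - 328}} = \sqrt{-20823 + \frac{1}{-297} \left(-291\right)} = \sqrt{-20823 - - \frac{97}{99}} = \sqrt{-20823 + \frac{97}{99}} = \sqrt{- \frac{2061380}{99}} = \frac{2 i \sqrt{5668795}}{33}$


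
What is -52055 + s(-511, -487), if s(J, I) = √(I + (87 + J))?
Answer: -52055 + I*√911 ≈ -52055.0 + 30.183*I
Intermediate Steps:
s(J, I) = √(87 + I + J)
-52055 + s(-511, -487) = -52055 + √(87 - 487 - 511) = -52055 + √(-911) = -52055 + I*√911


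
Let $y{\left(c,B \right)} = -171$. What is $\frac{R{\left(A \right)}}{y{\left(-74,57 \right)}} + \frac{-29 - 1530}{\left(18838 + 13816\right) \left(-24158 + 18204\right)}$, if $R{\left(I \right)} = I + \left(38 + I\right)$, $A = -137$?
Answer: $\frac{45883838765}{33246147636} \approx 1.3801$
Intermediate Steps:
$R{\left(I \right)} = 38 + 2 I$
$\frac{R{\left(A \right)}}{y{\left(-74,57 \right)}} + \frac{-29 - 1530}{\left(18838 + 13816\right) \left(-24158 + 18204\right)} = \frac{38 + 2 \left(-137\right)}{-171} + \frac{-29 - 1530}{\left(18838 + 13816\right) \left(-24158 + 18204\right)} = \left(38 - 274\right) \left(- \frac{1}{171}\right) + \frac{-29 - 1530}{32654 \left(-5954\right)} = \left(-236\right) \left(- \frac{1}{171}\right) - \frac{1559}{-194421916} = \frac{236}{171} - - \frac{1559}{194421916} = \frac{236}{171} + \frac{1559}{194421916} = \frac{45883838765}{33246147636}$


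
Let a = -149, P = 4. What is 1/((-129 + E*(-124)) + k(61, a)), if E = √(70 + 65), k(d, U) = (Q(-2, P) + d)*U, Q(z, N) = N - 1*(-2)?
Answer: -632/6261049 + 93*√15/25044196 ≈ -8.6559e-5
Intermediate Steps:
Q(z, N) = 2 + N (Q(z, N) = N + 2 = 2 + N)
k(d, U) = U*(6 + d) (k(d, U) = ((2 + 4) + d)*U = (6 + d)*U = U*(6 + d))
E = 3*√15 (E = √135 = 3*√15 ≈ 11.619)
1/((-129 + E*(-124)) + k(61, a)) = 1/((-129 + (3*√15)*(-124)) - 149*(6 + 61)) = 1/((-129 - 372*√15) - 149*67) = 1/((-129 - 372*√15) - 9983) = 1/(-10112 - 372*√15)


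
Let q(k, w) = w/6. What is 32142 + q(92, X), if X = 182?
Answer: 96517/3 ≈ 32172.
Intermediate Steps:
q(k, w) = w/6 (q(k, w) = w*(⅙) = w/6)
32142 + q(92, X) = 32142 + (⅙)*182 = 32142 + 91/3 = 96517/3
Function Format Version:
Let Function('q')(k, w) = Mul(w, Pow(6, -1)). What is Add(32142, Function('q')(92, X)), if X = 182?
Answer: Rational(96517, 3) ≈ 32172.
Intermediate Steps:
Function('q')(k, w) = Mul(Rational(1, 6), w) (Function('q')(k, w) = Mul(w, Rational(1, 6)) = Mul(Rational(1, 6), w))
Add(32142, Function('q')(92, X)) = Add(32142, Mul(Rational(1, 6), 182)) = Add(32142, Rational(91, 3)) = Rational(96517, 3)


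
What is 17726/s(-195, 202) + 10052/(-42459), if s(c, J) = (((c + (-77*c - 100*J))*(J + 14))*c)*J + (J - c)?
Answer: -460122828584810/1943532345277023 ≈ -0.23675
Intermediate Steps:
s(c, J) = J - c + J*c*(14 + J)*(-100*J - 76*c) (s(c, J) = (((c + (-100*J - 77*c))*(14 + J))*c)*J + (J - c) = (((-100*J - 76*c)*(14 + J))*c)*J + (J - c) = (((14 + J)*(-100*J - 76*c))*c)*J + (J - c) = (c*(14 + J)*(-100*J - 76*c))*J + (J - c) = J*c*(14 + J)*(-100*J - 76*c) + (J - c) = J - c + J*c*(14 + J)*(-100*J - 76*c))
17726/s(-195, 202) + 10052/(-42459) = 17726/(202 - 1*(-195) - 1400*(-195)*202² - 1064*202*(-195)² - 100*(-195)*202³ - 76*202²*(-195)²) + 10052/(-42459) = 17726/(202 + 195 - 1400*(-195)*40804 - 1064*202*38025 - 100*(-195)*8242408 - 76*40804*38025) + 10052*(-1/42459) = 17726/(202 + 195 + 11139492000 - 8172637200 + 160726956000 - 117919479600) - 10052/42459 = 17726/45774331597 - 10052/42459 = -460122828584810/1943532345277023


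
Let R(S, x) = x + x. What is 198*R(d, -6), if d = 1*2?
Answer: -2376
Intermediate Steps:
d = 2
R(S, x) = 2*x
198*R(d, -6) = 198*(2*(-6)) = 198*(-12) = -2376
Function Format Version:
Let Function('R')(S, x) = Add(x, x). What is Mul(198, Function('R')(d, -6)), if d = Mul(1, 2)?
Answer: -2376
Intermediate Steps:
d = 2
Function('R')(S, x) = Mul(2, x)
Mul(198, Function('R')(d, -6)) = Mul(198, Mul(2, -6)) = Mul(198, -12) = -2376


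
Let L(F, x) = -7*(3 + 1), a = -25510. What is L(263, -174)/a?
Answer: 14/12755 ≈ 0.0010976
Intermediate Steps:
L(F, x) = -28 (L(F, x) = -7*4 = -28)
L(263, -174)/a = -28/(-25510) = -28*(-1/25510) = 14/12755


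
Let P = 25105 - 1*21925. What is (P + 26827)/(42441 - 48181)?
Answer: -30007/5740 ≈ -5.2277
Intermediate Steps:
P = 3180 (P = 25105 - 21925 = 3180)
(P + 26827)/(42441 - 48181) = (3180 + 26827)/(42441 - 48181) = 30007/(-5740) = 30007*(-1/5740) = -30007/5740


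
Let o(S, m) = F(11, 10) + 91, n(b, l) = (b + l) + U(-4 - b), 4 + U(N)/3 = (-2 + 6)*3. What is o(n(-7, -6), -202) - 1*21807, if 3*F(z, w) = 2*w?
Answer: -65128/3 ≈ -21709.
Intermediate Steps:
U(N) = 24 (U(N) = -12 + 3*((-2 + 6)*3) = -12 + 3*(4*3) = -12 + 3*12 = -12 + 36 = 24)
F(z, w) = 2*w/3 (F(z, w) = (2*w)/3 = 2*w/3)
n(b, l) = 24 + b + l (n(b, l) = (b + l) + 24 = 24 + b + l)
o(S, m) = 293/3 (o(S, m) = (2/3)*10 + 91 = 20/3 + 91 = 293/3)
o(n(-7, -6), -202) - 1*21807 = 293/3 - 1*21807 = 293/3 - 21807 = -65128/3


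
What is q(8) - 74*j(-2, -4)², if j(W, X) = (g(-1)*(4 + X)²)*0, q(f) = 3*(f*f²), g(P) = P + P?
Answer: 1536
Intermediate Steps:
g(P) = 2*P
q(f) = 3*f³
j(W, X) = 0 (j(W, X) = ((2*(-1))*(4 + X)²)*0 = -2*(4 + X)²*0 = 0)
q(8) - 74*j(-2, -4)² = 3*8³ - 74*0² = 3*512 - 74*0 = 1536 + 0 = 1536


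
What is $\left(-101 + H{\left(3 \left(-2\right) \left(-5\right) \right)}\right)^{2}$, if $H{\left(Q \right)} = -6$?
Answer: $11449$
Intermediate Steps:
$\left(-101 + H{\left(3 \left(-2\right) \left(-5\right) \right)}\right)^{2} = \left(-101 - 6\right)^{2} = \left(-107\right)^{2} = 11449$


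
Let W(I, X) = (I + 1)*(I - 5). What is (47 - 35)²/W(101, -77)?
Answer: 1/68 ≈ 0.014706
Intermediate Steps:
W(I, X) = (1 + I)*(-5 + I)
(47 - 35)²/W(101, -77) = (47 - 35)²/(-5 + 101² - 4*101) = 12²/(-5 + 10201 - 404) = 144/9792 = 144*(1/9792) = 1/68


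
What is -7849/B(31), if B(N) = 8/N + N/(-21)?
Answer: 5109699/793 ≈ 6443.5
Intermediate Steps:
B(N) = 8/N - N/21 (B(N) = 8/N + N*(-1/21) = 8/N - N/21)
-7849/B(31) = -7849/(8/31 - 1/21*31) = -7849/(8*(1/31) - 31/21) = -7849/(8/31 - 31/21) = -7849/(-793/651) = -7849*(-651/793) = 5109699/793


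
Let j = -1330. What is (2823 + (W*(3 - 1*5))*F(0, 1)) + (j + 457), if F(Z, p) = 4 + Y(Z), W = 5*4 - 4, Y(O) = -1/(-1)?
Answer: 1790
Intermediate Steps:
Y(O) = 1 (Y(O) = -1*(-1) = 1)
W = 16 (W = 20 - 4 = 16)
F(Z, p) = 5 (F(Z, p) = 4 + 1 = 5)
(2823 + (W*(3 - 1*5))*F(0, 1)) + (j + 457) = (2823 + (16*(3 - 1*5))*5) + (-1330 + 457) = (2823 + (16*(3 - 5))*5) - 873 = (2823 + (16*(-2))*5) - 873 = (2823 - 32*5) - 873 = (2823 - 160) - 873 = 2663 - 873 = 1790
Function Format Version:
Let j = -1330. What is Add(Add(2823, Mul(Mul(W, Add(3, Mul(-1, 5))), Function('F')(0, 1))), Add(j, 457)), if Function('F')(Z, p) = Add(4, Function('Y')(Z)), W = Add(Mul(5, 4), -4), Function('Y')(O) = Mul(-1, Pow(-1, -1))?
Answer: 1790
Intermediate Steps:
Function('Y')(O) = 1 (Function('Y')(O) = Mul(-1, -1) = 1)
W = 16 (W = Add(20, -4) = 16)
Function('F')(Z, p) = 5 (Function('F')(Z, p) = Add(4, 1) = 5)
Add(Add(2823, Mul(Mul(W, Add(3, Mul(-1, 5))), Function('F')(0, 1))), Add(j, 457)) = Add(Add(2823, Mul(Mul(16, Add(3, Mul(-1, 5))), 5)), Add(-1330, 457)) = Add(Add(2823, Mul(Mul(16, Add(3, -5)), 5)), -873) = Add(Add(2823, Mul(Mul(16, -2), 5)), -873) = Add(Add(2823, Mul(-32, 5)), -873) = Add(Add(2823, -160), -873) = Add(2663, -873) = 1790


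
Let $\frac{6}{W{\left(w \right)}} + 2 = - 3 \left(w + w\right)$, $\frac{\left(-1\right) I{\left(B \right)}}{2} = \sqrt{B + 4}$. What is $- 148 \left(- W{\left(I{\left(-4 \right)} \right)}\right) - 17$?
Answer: $-461$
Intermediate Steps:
$I{\left(B \right)} = - 2 \sqrt{4 + B}$ ($I{\left(B \right)} = - 2 \sqrt{B + 4} = - 2 \sqrt{4 + B}$)
$W{\left(w \right)} = \frac{6}{-2 - 6 w}$ ($W{\left(w \right)} = \frac{6}{-2 - 3 \left(w + w\right)} = \frac{6}{-2 - 3 \cdot 2 w} = \frac{6}{-2 - 6 w}$)
$- 148 \left(- W{\left(I{\left(-4 \right)} \right)}\right) - 17 = - 148 \left(- \frac{-3}{1 + 3 \left(- 2 \sqrt{4 - 4}\right)}\right) - 17 = - 148 \left(- \frac{-3}{1 + 3 \left(- 2 \sqrt{0}\right)}\right) - 17 = - 148 \left(- \frac{-3}{1 + 3 \left(\left(-2\right) 0\right)}\right) - 17 = - 148 \left(- \frac{-3}{1 + 3 \cdot 0}\right) - 17 = - 148 \left(- \frac{-3}{1 + 0}\right) - 17 = - 148 \left(- \frac{-3}{1}\right) - 17 = - 148 \left(- \left(-3\right) 1\right) - 17 = - 148 \left(\left(-1\right) \left(-3\right)\right) - 17 = \left(-148\right) 3 - 17 = -444 - 17 = -461$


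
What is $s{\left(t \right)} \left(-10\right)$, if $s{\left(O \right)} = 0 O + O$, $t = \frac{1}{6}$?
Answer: $- \frac{5}{3} \approx -1.6667$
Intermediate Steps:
$t = \frac{1}{6} \approx 0.16667$
$s{\left(O \right)} = O$ ($s{\left(O \right)} = 0 + O = O$)
$s{\left(t \right)} \left(-10\right) = \frac{1}{6} \left(-10\right) = - \frac{5}{3}$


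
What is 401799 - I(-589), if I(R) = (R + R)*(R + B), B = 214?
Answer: -39951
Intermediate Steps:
I(R) = 2*R*(214 + R) (I(R) = (R + R)*(R + 214) = (2*R)*(214 + R) = 2*R*(214 + R))
401799 - I(-589) = 401799 - 2*(-589)*(214 - 589) = 401799 - 2*(-589)*(-375) = 401799 - 1*441750 = 401799 - 441750 = -39951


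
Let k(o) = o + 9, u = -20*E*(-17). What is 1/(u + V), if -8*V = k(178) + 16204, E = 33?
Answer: 8/73369 ≈ 0.00010904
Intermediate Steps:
u = 11220 (u = -20*33*(-17) = -660*(-17) = 11220)
k(o) = 9 + o
V = -16391/8 (V = -((9 + 178) + 16204)/8 = -(187 + 16204)/8 = -⅛*16391 = -16391/8 ≈ -2048.9)
1/(u + V) = 1/(11220 - 16391/8) = 1/(73369/8) = 8/73369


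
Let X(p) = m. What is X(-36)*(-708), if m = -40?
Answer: 28320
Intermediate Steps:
X(p) = -40
X(-36)*(-708) = -40*(-708) = 28320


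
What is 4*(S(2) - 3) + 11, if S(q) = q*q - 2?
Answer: 7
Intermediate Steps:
S(q) = -2 + q² (S(q) = q² - 2 = -2 + q²)
4*(S(2) - 3) + 11 = 4*((-2 + 2²) - 3) + 11 = 4*((-2 + 4) - 3) + 11 = 4*(2 - 3) + 11 = 4*(-1) + 11 = -4 + 11 = 7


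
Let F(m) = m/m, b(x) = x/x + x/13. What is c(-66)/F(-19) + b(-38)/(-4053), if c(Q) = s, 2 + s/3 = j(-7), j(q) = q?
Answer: -1422578/52689 ≈ -27.000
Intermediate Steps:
s = -27 (s = -6 + 3*(-7) = -6 - 21 = -27)
c(Q) = -27
b(x) = 1 + x/13 (b(x) = 1 + x*(1/13) = 1 + x/13)
F(m) = 1
c(-66)/F(-19) + b(-38)/(-4053) = -27/1 + (1 + (1/13)*(-38))/(-4053) = -27*1 + (1 - 38/13)*(-1/4053) = -27 - 25/13*(-1/4053) = -27 + 25/52689 = -1422578/52689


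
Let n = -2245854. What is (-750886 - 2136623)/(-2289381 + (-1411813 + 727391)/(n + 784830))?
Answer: 2109359974608/1672419950861 ≈ 1.2613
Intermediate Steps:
(-750886 - 2136623)/(-2289381 + (-1411813 + 727391)/(n + 784830)) = (-750886 - 2136623)/(-2289381 + (-1411813 + 727391)/(-2245854 + 784830)) = -2887509/(-2289381 - 684422/(-1461024)) = -2887509/(-2289381 - 684422*(-1/1461024)) = -2887509/(-2289381 + 342211/730512) = -2887509/(-1672419950861/730512) = -2887509*(-730512/1672419950861) = 2109359974608/1672419950861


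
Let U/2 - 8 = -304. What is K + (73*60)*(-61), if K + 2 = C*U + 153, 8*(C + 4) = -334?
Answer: -239945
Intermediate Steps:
C = -183/4 (C = -4 + (1/8)*(-334) = -4 - 167/4 = -183/4 ≈ -45.750)
U = -592 (U = 16 + 2*(-304) = 16 - 608 = -592)
K = 27235 (K = -2 + (-183/4*(-592) + 153) = -2 + (27084 + 153) = -2 + 27237 = 27235)
K + (73*60)*(-61) = 27235 + (73*60)*(-61) = 27235 + 4380*(-61) = 27235 - 267180 = -239945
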